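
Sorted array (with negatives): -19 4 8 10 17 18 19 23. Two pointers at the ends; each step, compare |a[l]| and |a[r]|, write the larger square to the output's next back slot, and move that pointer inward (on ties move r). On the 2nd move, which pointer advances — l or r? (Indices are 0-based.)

r

l=0 r=7: |-19|<=|23| out[7]=529, r--
l=0 r=6: |-19|<=|19| out[6]=361, r--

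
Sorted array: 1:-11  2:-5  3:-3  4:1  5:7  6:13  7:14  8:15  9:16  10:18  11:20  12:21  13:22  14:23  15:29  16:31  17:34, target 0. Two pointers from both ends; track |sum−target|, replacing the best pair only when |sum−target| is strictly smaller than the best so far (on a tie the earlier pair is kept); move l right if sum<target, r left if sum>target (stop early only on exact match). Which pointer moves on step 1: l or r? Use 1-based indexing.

r

l=1 r=17: -11+34=23 d=23 *, r--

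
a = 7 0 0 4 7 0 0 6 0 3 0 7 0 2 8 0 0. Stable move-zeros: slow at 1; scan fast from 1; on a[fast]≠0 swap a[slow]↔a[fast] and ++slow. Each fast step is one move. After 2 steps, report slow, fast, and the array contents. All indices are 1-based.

slow=1 fast=1: a[fast]=7≠0 swap→a[1]=7, slow++,fast++
slow=2 fast=2: a[fast]=0, fast++

slow=2, fast=3, a=[7, 0, 0, 4, 7, 0, 0, 6, 0, 3, 0, 7, 0, 2, 8, 0, 0]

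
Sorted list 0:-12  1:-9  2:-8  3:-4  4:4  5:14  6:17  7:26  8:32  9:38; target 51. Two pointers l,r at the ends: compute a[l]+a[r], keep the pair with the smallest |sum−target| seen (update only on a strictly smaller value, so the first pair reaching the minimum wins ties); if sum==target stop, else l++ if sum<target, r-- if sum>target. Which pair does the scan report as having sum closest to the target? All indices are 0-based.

pair (14, 38) with sum 52 (|Δ|=1)

[0,9] -12+38=26 d=25 * → l++
[1,9] -9+38=29 d=22 * → l++
[2,9] -8+38=30 d=21 * → l++
[3,9] -4+38=34 d=17 * → l++
[4,9] 4+38=42 d=9 * → l++
[5,9] 14+38=52 d=1 * → r--
[5,8] 14+32=46 d=5 → l++
[6,8] 17+32=49 d=2 → l++
[7,8] 26+32=58 d=7 → r--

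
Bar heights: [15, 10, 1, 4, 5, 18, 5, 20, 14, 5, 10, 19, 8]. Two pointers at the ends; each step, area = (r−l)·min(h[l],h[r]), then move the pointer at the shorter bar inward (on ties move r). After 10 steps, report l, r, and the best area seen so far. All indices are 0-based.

l=0 r=12: min(15,8)*12=96 best=96 *, r--
l=0 r=11: min(15,19)*11=165 best=165 *, l++
l=1 r=11: min(10,19)*10=100 best=165, l++
l=2 r=11: min(1,19)*9=9 best=165, l++
l=3 r=11: min(4,19)*8=32 best=165, l++
l=4 r=11: min(5,19)*7=35 best=165, l++
l=5 r=11: min(18,19)*6=108 best=165, l++
l=6 r=11: min(5,19)*5=25 best=165, l++
l=7 r=11: min(20,19)*4=76 best=165, r--
l=7 r=10: min(20,10)*3=30 best=165, r--

l=7, r=9, best area=165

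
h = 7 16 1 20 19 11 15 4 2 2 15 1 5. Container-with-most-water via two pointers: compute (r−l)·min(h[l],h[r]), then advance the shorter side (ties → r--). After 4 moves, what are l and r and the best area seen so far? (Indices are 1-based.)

l=2, r=10, best area=135

[1,13] min(7,5)*12=60 best=60 * → r--
[1,12] min(7,1)*11=11 best=60 → r--
[1,11] min(7,15)*10=70 best=70 * → l++
[2,11] min(16,15)*9=135 best=135 * → r--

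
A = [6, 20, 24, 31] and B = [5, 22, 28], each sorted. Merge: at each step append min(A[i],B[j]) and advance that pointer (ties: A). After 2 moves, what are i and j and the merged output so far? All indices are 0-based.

i=1, j=1, merged so far=[5, 6]

i=0 j=0: A[i]=6>B[j]=5 take 5, j++
i=0 j=1: A[i]=6<=B[j]=22 take 6, i++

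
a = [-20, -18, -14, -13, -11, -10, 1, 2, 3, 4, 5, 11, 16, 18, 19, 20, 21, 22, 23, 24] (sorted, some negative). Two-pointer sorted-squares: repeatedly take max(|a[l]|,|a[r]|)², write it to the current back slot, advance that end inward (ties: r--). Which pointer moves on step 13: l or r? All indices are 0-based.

r

l=0 r=19: |-20|<=|24| out[19]=576, r--
l=0 r=18: |-20|<=|23| out[18]=529, r--
l=0 r=17: |-20|<=|22| out[17]=484, r--
l=0 r=16: |-20|<=|21| out[16]=441, r--
l=0 r=15: |-20|<=|20| out[15]=400, r--
l=0 r=14: |-20|>|19| out[14]=400, l++
l=1 r=14: |-18|<=|19| out[13]=361, r--
l=1 r=13: |-18|<=|18| out[12]=324, r--
l=1 r=12: |-18|>|16| out[11]=324, l++
l=2 r=12: |-14|<=|16| out[10]=256, r--
l=2 r=11: |-14|>|11| out[9]=196, l++
l=3 r=11: |-13|>|11| out[8]=169, l++
l=4 r=11: |-11|<=|11| out[7]=121, r--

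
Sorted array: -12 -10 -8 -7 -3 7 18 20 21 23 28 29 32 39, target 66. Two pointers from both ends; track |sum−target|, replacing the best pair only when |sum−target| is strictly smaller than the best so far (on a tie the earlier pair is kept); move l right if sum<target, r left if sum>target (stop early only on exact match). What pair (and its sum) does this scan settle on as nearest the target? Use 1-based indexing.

pair (28, 39) with sum 67 (|Δ|=1)

l=1 r=14: -12+39=27 d=39 *, l++
l=2 r=14: -10+39=29 d=37 *, l++
l=3 r=14: -8+39=31 d=35 *, l++
l=4 r=14: -7+39=32 d=34 *, l++
l=5 r=14: -3+39=36 d=30 *, l++
l=6 r=14: 7+39=46 d=20 *, l++
l=7 r=14: 18+39=57 d=9 *, l++
l=8 r=14: 20+39=59 d=7 *, l++
l=9 r=14: 21+39=60 d=6 *, l++
l=10 r=14: 23+39=62 d=4 *, l++
l=11 r=14: 28+39=67 d=1 *, r--
l=11 r=13: 28+32=60 d=6, l++
l=12 r=13: 29+32=61 d=5, l++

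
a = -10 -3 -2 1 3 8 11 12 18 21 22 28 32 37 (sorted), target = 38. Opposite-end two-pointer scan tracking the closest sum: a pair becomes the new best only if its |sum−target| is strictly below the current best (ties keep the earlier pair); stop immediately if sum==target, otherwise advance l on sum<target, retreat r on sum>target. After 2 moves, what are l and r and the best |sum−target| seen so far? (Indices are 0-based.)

l=0 r=13: -10+37=27 d=11 *, l++
l=1 r=13: -3+37=34 d=4 *, l++

l=2, r=13, best |Δ|=4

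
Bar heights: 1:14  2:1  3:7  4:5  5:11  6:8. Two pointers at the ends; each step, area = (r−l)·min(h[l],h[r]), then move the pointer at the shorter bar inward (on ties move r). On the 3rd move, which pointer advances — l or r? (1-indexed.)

r

l=1 r=6: min(14,8)*5=40 best=40 *, r--
l=1 r=5: min(14,11)*4=44 best=44 *, r--
l=1 r=4: min(14,5)*3=15 best=44, r--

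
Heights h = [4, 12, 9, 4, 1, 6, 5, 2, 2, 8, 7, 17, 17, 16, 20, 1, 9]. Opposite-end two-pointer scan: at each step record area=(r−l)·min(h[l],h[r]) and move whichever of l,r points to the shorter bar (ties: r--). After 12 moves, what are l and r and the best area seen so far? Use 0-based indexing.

l=10, r=14, best area=156

[0,16] min(4,9)*16=64 best=64 * → l++
[1,16] min(12,9)*15=135 best=135 * → r--
[1,15] min(12,1)*14=14 best=135 → r--
[1,14] min(12,20)*13=156 best=156 * → l++
[2,14] min(9,20)*12=108 best=156 → l++
[3,14] min(4,20)*11=44 best=156 → l++
[4,14] min(1,20)*10=10 best=156 → l++
[5,14] min(6,20)*9=54 best=156 → l++
[6,14] min(5,20)*8=40 best=156 → l++
[7,14] min(2,20)*7=14 best=156 → l++
[8,14] min(2,20)*6=12 best=156 → l++
[9,14] min(8,20)*5=40 best=156 → l++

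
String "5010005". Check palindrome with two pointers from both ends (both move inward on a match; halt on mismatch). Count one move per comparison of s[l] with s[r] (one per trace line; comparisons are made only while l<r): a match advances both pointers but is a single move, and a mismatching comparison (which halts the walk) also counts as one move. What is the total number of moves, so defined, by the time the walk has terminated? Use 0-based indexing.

3 moves

l=0 r=6: '5'=='5', l++,r--
l=1 r=5: '0'=='0', l++,r--
l=2 r=4: '1'!='0', stop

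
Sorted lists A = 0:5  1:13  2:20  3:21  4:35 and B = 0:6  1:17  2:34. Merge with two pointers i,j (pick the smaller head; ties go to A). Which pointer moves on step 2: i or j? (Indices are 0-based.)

[i=0,j=0] A[i]=5<=B[j]=6 take 5 → i++
[i=1,j=0] A[i]=13>B[j]=6 take 6 → j++

j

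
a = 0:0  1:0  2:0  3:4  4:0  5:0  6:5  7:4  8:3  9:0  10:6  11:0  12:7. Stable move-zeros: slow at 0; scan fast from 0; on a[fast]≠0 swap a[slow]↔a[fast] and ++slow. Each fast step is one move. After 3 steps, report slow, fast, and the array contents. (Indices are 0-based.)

slow=0, fast=3, a=[0, 0, 0, 4, 0, 0, 5, 4, 3, 0, 6, 0, 7]

slow=0 fast=0: a[fast]=0, fast++
slow=0 fast=1: a[fast]=0, fast++
slow=0 fast=2: a[fast]=0, fast++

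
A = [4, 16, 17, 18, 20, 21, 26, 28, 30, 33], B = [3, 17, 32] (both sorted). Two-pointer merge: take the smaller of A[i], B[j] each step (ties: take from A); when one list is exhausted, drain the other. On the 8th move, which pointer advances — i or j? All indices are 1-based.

i=1 j=1: A[i]=4>B[j]=3 take 3, j++
i=1 j=2: A[i]=4<=B[j]=17 take 4, i++
i=2 j=2: A[i]=16<=B[j]=17 take 16, i++
i=3 j=2: A[i]=17<=B[j]=17 take 17, i++
i=4 j=2: A[i]=18>B[j]=17 take 17, j++
i=4 j=3: A[i]=18<=B[j]=32 take 18, i++
i=5 j=3: A[i]=20<=B[j]=32 take 20, i++
i=6 j=3: A[i]=21<=B[j]=32 take 21, i++

i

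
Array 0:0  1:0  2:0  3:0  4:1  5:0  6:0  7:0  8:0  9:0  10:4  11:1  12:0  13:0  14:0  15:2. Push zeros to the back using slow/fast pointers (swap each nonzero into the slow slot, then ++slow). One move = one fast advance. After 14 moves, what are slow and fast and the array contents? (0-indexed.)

(s=0,f=0) a[fast]=0 → fast++
(s=0,f=1) a[fast]=0 → fast++
(s=0,f=2) a[fast]=0 → fast++
(s=0,f=3) a[fast]=0 → fast++
(s=0,f=4) a[fast]=1≠0 swap→a[0]=1 → slow++,fast++
(s=1,f=5) a[fast]=0 → fast++
(s=1,f=6) a[fast]=0 → fast++
(s=1,f=7) a[fast]=0 → fast++
(s=1,f=8) a[fast]=0 → fast++
(s=1,f=9) a[fast]=0 → fast++
(s=1,f=10) a[fast]=4≠0 swap→a[1]=4 → slow++,fast++
(s=2,f=11) a[fast]=1≠0 swap→a[2]=1 → slow++,fast++
(s=3,f=12) a[fast]=0 → fast++
(s=3,f=13) a[fast]=0 → fast++

slow=3, fast=14, a=[1, 4, 1, 0, 0, 0, 0, 0, 0, 0, 0, 0, 0, 0, 0, 2]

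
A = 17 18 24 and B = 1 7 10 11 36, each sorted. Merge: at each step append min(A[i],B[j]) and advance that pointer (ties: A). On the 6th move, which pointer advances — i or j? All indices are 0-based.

i

i=0 j=0: A[i]=17>B[j]=1 take 1, j++
i=0 j=1: A[i]=17>B[j]=7 take 7, j++
i=0 j=2: A[i]=17>B[j]=10 take 10, j++
i=0 j=3: A[i]=17>B[j]=11 take 11, j++
i=0 j=4: A[i]=17<=B[j]=36 take 17, i++
i=1 j=4: A[i]=18<=B[j]=36 take 18, i++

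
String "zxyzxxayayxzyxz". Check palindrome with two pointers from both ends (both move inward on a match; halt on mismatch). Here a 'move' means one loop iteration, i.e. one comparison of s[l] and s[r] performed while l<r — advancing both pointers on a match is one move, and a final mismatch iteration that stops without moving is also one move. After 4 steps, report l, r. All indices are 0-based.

l=4, r=10

l=0 r=14: 'z'=='z', l++,r--
l=1 r=13: 'x'=='x', l++,r--
l=2 r=12: 'y'=='y', l++,r--
l=3 r=11: 'z'=='z', l++,r--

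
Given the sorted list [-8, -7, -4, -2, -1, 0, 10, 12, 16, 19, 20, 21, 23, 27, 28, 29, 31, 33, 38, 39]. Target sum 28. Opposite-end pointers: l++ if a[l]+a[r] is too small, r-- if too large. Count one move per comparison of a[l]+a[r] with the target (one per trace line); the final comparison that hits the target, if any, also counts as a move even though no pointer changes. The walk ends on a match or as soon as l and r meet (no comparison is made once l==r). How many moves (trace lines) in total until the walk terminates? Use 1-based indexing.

9 moves

[1,20] -8+39=31 >28 → r--
[1,19] -8+38=30 >28 → r--
[1,18] -8+33=25 <28 → l++
[2,18] -7+33=26 <28 → l++
[3,18] -4+33=29 >28 → r--
[3,17] -4+31=27 <28 → l++
[4,17] -2+31=29 >28 → r--
[4,16] -2+29=27 <28 → l++
[5,16] -1+29=28 → found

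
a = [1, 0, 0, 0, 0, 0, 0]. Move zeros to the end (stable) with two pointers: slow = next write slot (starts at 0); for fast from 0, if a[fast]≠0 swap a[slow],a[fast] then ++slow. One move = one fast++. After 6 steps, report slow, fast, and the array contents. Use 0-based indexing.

slow=1, fast=6, a=[1, 0, 0, 0, 0, 0, 0]

slow=0 fast=0: a[fast]=1≠0 swap→a[0]=1, slow++,fast++
slow=1 fast=1: a[fast]=0, fast++
slow=1 fast=2: a[fast]=0, fast++
slow=1 fast=3: a[fast]=0, fast++
slow=1 fast=4: a[fast]=0, fast++
slow=1 fast=5: a[fast]=0, fast++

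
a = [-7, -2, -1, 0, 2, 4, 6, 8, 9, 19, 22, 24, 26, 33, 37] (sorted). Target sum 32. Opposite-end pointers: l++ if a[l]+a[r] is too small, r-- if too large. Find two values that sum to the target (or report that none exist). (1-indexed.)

l=1 r=15: -7+37=30 <32, l++
l=2 r=15: -2+37=35 >32, r--
l=2 r=14: -2+33=31 <32, l++
l=3 r=14: -1+33=32, found

(-1, 33)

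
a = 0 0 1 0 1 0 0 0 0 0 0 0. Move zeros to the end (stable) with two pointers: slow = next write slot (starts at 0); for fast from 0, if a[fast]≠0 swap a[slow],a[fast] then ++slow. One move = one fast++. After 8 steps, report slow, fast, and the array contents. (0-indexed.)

slow=0 fast=0: a[fast]=0, fast++
slow=0 fast=1: a[fast]=0, fast++
slow=0 fast=2: a[fast]=1≠0 swap→a[0]=1, slow++,fast++
slow=1 fast=3: a[fast]=0, fast++
slow=1 fast=4: a[fast]=1≠0 swap→a[1]=1, slow++,fast++
slow=2 fast=5: a[fast]=0, fast++
slow=2 fast=6: a[fast]=0, fast++
slow=2 fast=7: a[fast]=0, fast++

slow=2, fast=8, a=[1, 1, 0, 0, 0, 0, 0, 0, 0, 0, 0, 0]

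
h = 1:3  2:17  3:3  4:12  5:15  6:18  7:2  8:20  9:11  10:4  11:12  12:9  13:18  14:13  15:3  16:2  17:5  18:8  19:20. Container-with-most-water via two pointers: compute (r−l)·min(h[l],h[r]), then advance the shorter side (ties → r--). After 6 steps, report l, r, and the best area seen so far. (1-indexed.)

l=1 r=19: min(3,20)*18=54 best=54 *, l++
l=2 r=19: min(17,20)*17=289 best=289 *, l++
l=3 r=19: min(3,20)*16=48 best=289, l++
l=4 r=19: min(12,20)*15=180 best=289, l++
l=5 r=19: min(15,20)*14=210 best=289, l++
l=6 r=19: min(18,20)*13=234 best=289, l++

l=7, r=19, best area=289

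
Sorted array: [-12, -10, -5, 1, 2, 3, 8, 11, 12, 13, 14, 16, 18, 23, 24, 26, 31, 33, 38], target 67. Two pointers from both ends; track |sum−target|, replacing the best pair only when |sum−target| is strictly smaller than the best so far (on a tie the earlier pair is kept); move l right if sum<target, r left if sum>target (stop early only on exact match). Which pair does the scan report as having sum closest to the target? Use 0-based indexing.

pair (31, 38) with sum 69 (|Δ|=2)

[0,18] -12+38=26 d=41 * → l++
[1,18] -10+38=28 d=39 * → l++
[2,18] -5+38=33 d=34 * → l++
[3,18] 1+38=39 d=28 * → l++
[4,18] 2+38=40 d=27 * → l++
[5,18] 3+38=41 d=26 * → l++
[6,18] 8+38=46 d=21 * → l++
[7,18] 11+38=49 d=18 * → l++
[8,18] 12+38=50 d=17 * → l++
[9,18] 13+38=51 d=16 * → l++
[10,18] 14+38=52 d=15 * → l++
[11,18] 16+38=54 d=13 * → l++
[12,18] 18+38=56 d=11 * → l++
[13,18] 23+38=61 d=6 * → l++
[14,18] 24+38=62 d=5 * → l++
[15,18] 26+38=64 d=3 * → l++
[16,18] 31+38=69 d=2 * → r--
[16,17] 31+33=64 d=3 → l++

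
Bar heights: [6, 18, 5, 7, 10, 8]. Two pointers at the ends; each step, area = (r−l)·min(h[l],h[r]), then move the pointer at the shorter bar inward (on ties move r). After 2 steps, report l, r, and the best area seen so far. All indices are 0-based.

l=0 r=5: min(6,8)*5=30 best=30 *, l++
l=1 r=5: min(18,8)*4=32 best=32 *, r--

l=1, r=4, best area=32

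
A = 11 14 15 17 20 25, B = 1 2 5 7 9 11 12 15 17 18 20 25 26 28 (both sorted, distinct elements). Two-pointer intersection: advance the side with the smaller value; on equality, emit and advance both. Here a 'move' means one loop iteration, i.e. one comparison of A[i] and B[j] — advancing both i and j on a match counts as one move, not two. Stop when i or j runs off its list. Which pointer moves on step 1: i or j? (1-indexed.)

[i=1,j=1] 11>1 → j++

j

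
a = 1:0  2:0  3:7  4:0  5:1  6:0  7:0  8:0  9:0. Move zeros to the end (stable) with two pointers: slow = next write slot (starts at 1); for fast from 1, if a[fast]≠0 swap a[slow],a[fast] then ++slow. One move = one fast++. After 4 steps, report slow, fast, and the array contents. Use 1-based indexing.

(s=1,f=1) a[fast]=0 → fast++
(s=1,f=2) a[fast]=0 → fast++
(s=1,f=3) a[fast]=7≠0 swap→a[1]=7 → slow++,fast++
(s=2,f=4) a[fast]=0 → fast++

slow=2, fast=5, a=[7, 0, 0, 0, 1, 0, 0, 0, 0]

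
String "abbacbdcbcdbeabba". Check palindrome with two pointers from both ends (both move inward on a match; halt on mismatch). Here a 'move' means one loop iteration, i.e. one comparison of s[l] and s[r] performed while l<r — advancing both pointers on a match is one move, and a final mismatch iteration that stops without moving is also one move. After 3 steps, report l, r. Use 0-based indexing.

l=0 r=16: 'a'=='a', l++,r--
l=1 r=15: 'b'=='b', l++,r--
l=2 r=14: 'b'=='b', l++,r--

l=3, r=13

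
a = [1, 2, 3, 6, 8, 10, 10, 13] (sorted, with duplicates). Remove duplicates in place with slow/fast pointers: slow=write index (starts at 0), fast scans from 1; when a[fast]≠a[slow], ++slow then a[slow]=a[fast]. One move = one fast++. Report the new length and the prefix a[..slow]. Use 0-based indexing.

slow=0 fast=1: a[fast]=2≠a[slow]=1 write a[1]=2, slow++,fast++
slow=1 fast=2: a[fast]=3≠a[slow]=2 write a[2]=3, slow++,fast++
slow=2 fast=3: a[fast]=6≠a[slow]=3 write a[3]=6, slow++,fast++
slow=3 fast=4: a[fast]=8≠a[slow]=6 write a[4]=8, slow++,fast++
slow=4 fast=5: a[fast]=10≠a[slow]=8 write a[5]=10, slow++,fast++
slow=5 fast=6: a[fast]=10=a[slow] dup, fast++
slow=5 fast=7: a[fast]=13≠a[slow]=10 write a[6]=13, slow++,fast++

length 7; prefix = [1, 2, 3, 6, 8, 10, 13]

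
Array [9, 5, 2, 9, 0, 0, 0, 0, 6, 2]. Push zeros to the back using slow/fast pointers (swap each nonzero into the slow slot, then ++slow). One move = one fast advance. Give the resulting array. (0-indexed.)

[9, 5, 2, 9, 6, 2, 0, 0, 0, 0]

slow=0 fast=0: a[fast]=9≠0 swap→a[0]=9, slow++,fast++
slow=1 fast=1: a[fast]=5≠0 swap→a[1]=5, slow++,fast++
slow=2 fast=2: a[fast]=2≠0 swap→a[2]=2, slow++,fast++
slow=3 fast=3: a[fast]=9≠0 swap→a[3]=9, slow++,fast++
slow=4 fast=4: a[fast]=0, fast++
slow=4 fast=5: a[fast]=0, fast++
slow=4 fast=6: a[fast]=0, fast++
slow=4 fast=7: a[fast]=0, fast++
slow=4 fast=8: a[fast]=6≠0 swap→a[4]=6, slow++,fast++
slow=5 fast=9: a[fast]=2≠0 swap→a[5]=2, slow++,fast++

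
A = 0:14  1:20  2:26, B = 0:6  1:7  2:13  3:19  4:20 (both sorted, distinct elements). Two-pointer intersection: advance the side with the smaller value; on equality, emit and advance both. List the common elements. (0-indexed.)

intersection = [20]

[i=0,j=0] 14>6 → j++
[i=0,j=1] 14>7 → j++
[i=0,j=2] 14>13 → j++
[i=0,j=3] 14<19 → i++
[i=1,j=3] 20>19 → j++
[i=1,j=4] 20==20 emit → i++,j++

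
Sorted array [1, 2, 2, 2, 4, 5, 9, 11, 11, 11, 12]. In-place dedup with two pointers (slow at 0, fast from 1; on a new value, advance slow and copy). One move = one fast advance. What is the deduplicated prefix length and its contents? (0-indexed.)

(s=0,f=1) a[fast]=2≠a[slow]=1 write a[1]=2 → slow++,fast++
(s=1,f=2) a[fast]=2=a[slow] dup → fast++
(s=1,f=3) a[fast]=2=a[slow] dup → fast++
(s=1,f=4) a[fast]=4≠a[slow]=2 write a[2]=4 → slow++,fast++
(s=2,f=5) a[fast]=5≠a[slow]=4 write a[3]=5 → slow++,fast++
(s=3,f=6) a[fast]=9≠a[slow]=5 write a[4]=9 → slow++,fast++
(s=4,f=7) a[fast]=11≠a[slow]=9 write a[5]=11 → slow++,fast++
(s=5,f=8) a[fast]=11=a[slow] dup → fast++
(s=5,f=9) a[fast]=11=a[slow] dup → fast++
(s=5,f=10) a[fast]=12≠a[slow]=11 write a[6]=12 → slow++,fast++

length 7; prefix = [1, 2, 4, 5, 9, 11, 12]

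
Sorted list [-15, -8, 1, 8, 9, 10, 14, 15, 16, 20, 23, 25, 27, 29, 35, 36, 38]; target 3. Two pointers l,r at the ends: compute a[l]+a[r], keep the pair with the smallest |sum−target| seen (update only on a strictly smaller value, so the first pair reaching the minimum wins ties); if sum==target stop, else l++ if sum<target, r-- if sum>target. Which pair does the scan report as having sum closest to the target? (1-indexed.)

l=1 r=17: -15+38=23 d=20 *, r--
l=1 r=16: -15+36=21 d=18 *, r--
l=1 r=15: -15+35=20 d=17 *, r--
l=1 r=14: -15+29=14 d=11 *, r--
l=1 r=13: -15+27=12 d=9 *, r--
l=1 r=12: -15+25=10 d=7 *, r--
l=1 r=11: -15+23=8 d=5 *, r--
l=1 r=10: -15+20=5 d=2 *, r--
l=1 r=9: -15+16=1 d=2, l++
l=2 r=9: -8+16=8 d=5, r--
l=2 r=8: -8+15=7 d=4, r--
l=2 r=7: -8+14=6 d=3, r--
l=2 r=6: -8+10=2 d=1 *, l++
l=3 r=6: 1+10=11 d=8, r--
l=3 r=5: 1+9=10 d=7, r--
l=3 r=4: 1+8=9 d=6, r--

pair (-8, 10) with sum 2 (|Δ|=1)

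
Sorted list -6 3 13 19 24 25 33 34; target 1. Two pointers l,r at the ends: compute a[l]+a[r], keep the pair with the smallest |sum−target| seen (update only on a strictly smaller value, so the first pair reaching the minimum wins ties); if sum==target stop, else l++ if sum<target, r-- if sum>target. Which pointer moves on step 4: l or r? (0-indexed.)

r

l=0 r=7: -6+34=28 d=27 *, r--
l=0 r=6: -6+33=27 d=26 *, r--
l=0 r=5: -6+25=19 d=18 *, r--
l=0 r=4: -6+24=18 d=17 *, r--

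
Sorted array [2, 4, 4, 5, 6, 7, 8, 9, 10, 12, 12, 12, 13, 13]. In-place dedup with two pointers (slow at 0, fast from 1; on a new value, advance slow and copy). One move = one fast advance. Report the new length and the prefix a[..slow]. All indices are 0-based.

length 10; prefix = [2, 4, 5, 6, 7, 8, 9, 10, 12, 13]

(s=0,f=1) a[fast]=4≠a[slow]=2 write a[1]=4 → slow++,fast++
(s=1,f=2) a[fast]=4=a[slow] dup → fast++
(s=1,f=3) a[fast]=5≠a[slow]=4 write a[2]=5 → slow++,fast++
(s=2,f=4) a[fast]=6≠a[slow]=5 write a[3]=6 → slow++,fast++
(s=3,f=5) a[fast]=7≠a[slow]=6 write a[4]=7 → slow++,fast++
(s=4,f=6) a[fast]=8≠a[slow]=7 write a[5]=8 → slow++,fast++
(s=5,f=7) a[fast]=9≠a[slow]=8 write a[6]=9 → slow++,fast++
(s=6,f=8) a[fast]=10≠a[slow]=9 write a[7]=10 → slow++,fast++
(s=7,f=9) a[fast]=12≠a[slow]=10 write a[8]=12 → slow++,fast++
(s=8,f=10) a[fast]=12=a[slow] dup → fast++
(s=8,f=11) a[fast]=12=a[slow] dup → fast++
(s=8,f=12) a[fast]=13≠a[slow]=12 write a[9]=13 → slow++,fast++
(s=9,f=13) a[fast]=13=a[slow] dup → fast++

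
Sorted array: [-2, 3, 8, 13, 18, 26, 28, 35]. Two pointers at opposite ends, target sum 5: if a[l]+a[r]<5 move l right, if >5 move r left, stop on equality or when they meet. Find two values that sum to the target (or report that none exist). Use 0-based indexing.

l=0 r=7: -2+35=33 >5, r--
l=0 r=6: -2+28=26 >5, r--
l=0 r=5: -2+26=24 >5, r--
l=0 r=4: -2+18=16 >5, r--
l=0 r=3: -2+13=11 >5, r--
l=0 r=2: -2+8=6 >5, r--
l=0 r=1: -2+3=1 <5, l++

no pair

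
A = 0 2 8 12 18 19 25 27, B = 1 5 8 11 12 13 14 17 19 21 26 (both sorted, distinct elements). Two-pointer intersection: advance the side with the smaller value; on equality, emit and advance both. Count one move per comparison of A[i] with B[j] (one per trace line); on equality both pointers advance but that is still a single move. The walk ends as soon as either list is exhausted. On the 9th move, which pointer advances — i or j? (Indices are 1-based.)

i=1 j=1: 0<1, i++
i=2 j=1: 2>1, j++
i=2 j=2: 2<5, i++
i=3 j=2: 8>5, j++
i=3 j=3: 8==8 emit, i++,j++
i=4 j=4: 12>11, j++
i=4 j=5: 12==12 emit, i++,j++
i=5 j=6: 18>13, j++
i=5 j=7: 18>14, j++

j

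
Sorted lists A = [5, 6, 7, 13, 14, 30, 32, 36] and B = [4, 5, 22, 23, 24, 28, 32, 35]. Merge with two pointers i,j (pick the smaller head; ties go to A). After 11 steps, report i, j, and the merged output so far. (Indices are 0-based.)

i=5, j=6, merged so far=[4, 5, 5, 6, 7, 13, 14, 22, 23, 24, 28]

i=0 j=0: A[i]=5>B[j]=4 take 4, j++
i=0 j=1: A[i]=5<=B[j]=5 take 5, i++
i=1 j=1: A[i]=6>B[j]=5 take 5, j++
i=1 j=2: A[i]=6<=B[j]=22 take 6, i++
i=2 j=2: A[i]=7<=B[j]=22 take 7, i++
i=3 j=2: A[i]=13<=B[j]=22 take 13, i++
i=4 j=2: A[i]=14<=B[j]=22 take 14, i++
i=5 j=2: A[i]=30>B[j]=22 take 22, j++
i=5 j=3: A[i]=30>B[j]=23 take 23, j++
i=5 j=4: A[i]=30>B[j]=24 take 24, j++
i=5 j=5: A[i]=30>B[j]=28 take 28, j++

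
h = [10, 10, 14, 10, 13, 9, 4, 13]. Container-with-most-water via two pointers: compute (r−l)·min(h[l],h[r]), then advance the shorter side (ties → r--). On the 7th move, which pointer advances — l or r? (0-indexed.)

r

[0,7] min(10,13)*7=70 best=70 * → l++
[1,7] min(10,13)*6=60 best=70 → l++
[2,7] min(14,13)*5=65 best=70 → r--
[2,6] min(14,4)*4=16 best=70 → r--
[2,5] min(14,9)*3=27 best=70 → r--
[2,4] min(14,13)*2=26 best=70 → r--
[2,3] min(14,10)*1=10 best=70 → r--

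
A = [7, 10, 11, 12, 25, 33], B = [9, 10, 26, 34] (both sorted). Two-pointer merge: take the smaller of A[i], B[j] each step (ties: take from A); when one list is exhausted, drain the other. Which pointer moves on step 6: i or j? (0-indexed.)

[i=0,j=0] A[i]=7<=B[j]=9 take 7 → i++
[i=1,j=0] A[i]=10>B[j]=9 take 9 → j++
[i=1,j=1] A[i]=10<=B[j]=10 take 10 → i++
[i=2,j=1] A[i]=11>B[j]=10 take 10 → j++
[i=2,j=2] A[i]=11<=B[j]=26 take 11 → i++
[i=3,j=2] A[i]=12<=B[j]=26 take 12 → i++

i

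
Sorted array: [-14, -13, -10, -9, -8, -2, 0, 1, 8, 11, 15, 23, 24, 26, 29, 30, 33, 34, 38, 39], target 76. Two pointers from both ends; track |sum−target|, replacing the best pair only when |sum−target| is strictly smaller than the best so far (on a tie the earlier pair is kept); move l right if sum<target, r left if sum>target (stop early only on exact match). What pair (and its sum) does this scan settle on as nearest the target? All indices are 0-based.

l=0 r=19: -14+39=25 d=51 *, l++
l=1 r=19: -13+39=26 d=50 *, l++
l=2 r=19: -10+39=29 d=47 *, l++
l=3 r=19: -9+39=30 d=46 *, l++
l=4 r=19: -8+39=31 d=45 *, l++
l=5 r=19: -2+39=37 d=39 *, l++
l=6 r=19: 0+39=39 d=37 *, l++
l=7 r=19: 1+39=40 d=36 *, l++
l=8 r=19: 8+39=47 d=29 *, l++
l=9 r=19: 11+39=50 d=26 *, l++
l=10 r=19: 15+39=54 d=22 *, l++
l=11 r=19: 23+39=62 d=14 *, l++
l=12 r=19: 24+39=63 d=13 *, l++
l=13 r=19: 26+39=65 d=11 *, l++
l=14 r=19: 29+39=68 d=8 *, l++
l=15 r=19: 30+39=69 d=7 *, l++
l=16 r=19: 33+39=72 d=4 *, l++
l=17 r=19: 34+39=73 d=3 *, l++
l=18 r=19: 38+39=77 d=1 *, r--

pair (38, 39) with sum 77 (|Δ|=1)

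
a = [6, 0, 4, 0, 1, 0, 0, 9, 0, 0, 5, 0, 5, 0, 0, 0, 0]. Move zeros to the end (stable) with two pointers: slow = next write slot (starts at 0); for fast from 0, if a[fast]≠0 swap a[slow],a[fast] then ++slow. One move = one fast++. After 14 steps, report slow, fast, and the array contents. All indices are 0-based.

slow=6, fast=14, a=[6, 4, 1, 9, 5, 5, 0, 0, 0, 0, 0, 0, 0, 0, 0, 0, 0]

(s=0,f=0) a[fast]=6≠0 swap→a[0]=6 → slow++,fast++
(s=1,f=1) a[fast]=0 → fast++
(s=1,f=2) a[fast]=4≠0 swap→a[1]=4 → slow++,fast++
(s=2,f=3) a[fast]=0 → fast++
(s=2,f=4) a[fast]=1≠0 swap→a[2]=1 → slow++,fast++
(s=3,f=5) a[fast]=0 → fast++
(s=3,f=6) a[fast]=0 → fast++
(s=3,f=7) a[fast]=9≠0 swap→a[3]=9 → slow++,fast++
(s=4,f=8) a[fast]=0 → fast++
(s=4,f=9) a[fast]=0 → fast++
(s=4,f=10) a[fast]=5≠0 swap→a[4]=5 → slow++,fast++
(s=5,f=11) a[fast]=0 → fast++
(s=5,f=12) a[fast]=5≠0 swap→a[5]=5 → slow++,fast++
(s=6,f=13) a[fast]=0 → fast++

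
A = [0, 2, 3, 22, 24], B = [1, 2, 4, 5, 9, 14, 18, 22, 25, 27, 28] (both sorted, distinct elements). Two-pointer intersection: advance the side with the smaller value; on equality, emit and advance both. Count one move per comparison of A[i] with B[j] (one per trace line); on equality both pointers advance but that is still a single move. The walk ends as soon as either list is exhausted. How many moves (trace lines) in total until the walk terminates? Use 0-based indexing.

11 moves

[i=0,j=0] 0<1 → i++
[i=1,j=0] 2>1 → j++
[i=1,j=1] 2==2 emit → i++,j++
[i=2,j=2] 3<4 → i++
[i=3,j=2] 22>4 → j++
[i=3,j=3] 22>5 → j++
[i=3,j=4] 22>9 → j++
[i=3,j=5] 22>14 → j++
[i=3,j=6] 22>18 → j++
[i=3,j=7] 22==22 emit → i++,j++
[i=4,j=8] 24<25 → i++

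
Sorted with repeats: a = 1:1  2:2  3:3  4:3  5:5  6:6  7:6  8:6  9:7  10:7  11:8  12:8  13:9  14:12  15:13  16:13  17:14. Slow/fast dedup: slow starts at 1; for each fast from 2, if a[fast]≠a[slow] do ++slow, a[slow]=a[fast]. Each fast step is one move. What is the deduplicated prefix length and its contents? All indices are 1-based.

(s=1,f=2) a[fast]=2≠a[slow]=1 write a[2]=2 → slow++,fast++
(s=2,f=3) a[fast]=3≠a[slow]=2 write a[3]=3 → slow++,fast++
(s=3,f=4) a[fast]=3=a[slow] dup → fast++
(s=3,f=5) a[fast]=5≠a[slow]=3 write a[4]=5 → slow++,fast++
(s=4,f=6) a[fast]=6≠a[slow]=5 write a[5]=6 → slow++,fast++
(s=5,f=7) a[fast]=6=a[slow] dup → fast++
(s=5,f=8) a[fast]=6=a[slow] dup → fast++
(s=5,f=9) a[fast]=7≠a[slow]=6 write a[6]=7 → slow++,fast++
(s=6,f=10) a[fast]=7=a[slow] dup → fast++
(s=6,f=11) a[fast]=8≠a[slow]=7 write a[7]=8 → slow++,fast++
(s=7,f=12) a[fast]=8=a[slow] dup → fast++
(s=7,f=13) a[fast]=9≠a[slow]=8 write a[8]=9 → slow++,fast++
(s=8,f=14) a[fast]=12≠a[slow]=9 write a[9]=12 → slow++,fast++
(s=9,f=15) a[fast]=13≠a[slow]=12 write a[10]=13 → slow++,fast++
(s=10,f=16) a[fast]=13=a[slow] dup → fast++
(s=10,f=17) a[fast]=14≠a[slow]=13 write a[11]=14 → slow++,fast++

length 11; prefix = [1, 2, 3, 5, 6, 7, 8, 9, 12, 13, 14]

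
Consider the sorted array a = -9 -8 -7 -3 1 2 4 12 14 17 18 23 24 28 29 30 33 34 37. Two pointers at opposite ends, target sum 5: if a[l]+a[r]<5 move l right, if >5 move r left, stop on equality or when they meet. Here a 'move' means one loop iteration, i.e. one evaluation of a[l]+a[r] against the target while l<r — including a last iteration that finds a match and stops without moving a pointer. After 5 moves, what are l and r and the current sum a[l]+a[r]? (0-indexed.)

[0,18] -9+37=28 >5 → r--
[0,17] -9+34=25 >5 → r--
[0,16] -9+33=24 >5 → r--
[0,15] -9+30=21 >5 → r--
[0,14] -9+29=20 >5 → r--

l=0, r=13, sum=19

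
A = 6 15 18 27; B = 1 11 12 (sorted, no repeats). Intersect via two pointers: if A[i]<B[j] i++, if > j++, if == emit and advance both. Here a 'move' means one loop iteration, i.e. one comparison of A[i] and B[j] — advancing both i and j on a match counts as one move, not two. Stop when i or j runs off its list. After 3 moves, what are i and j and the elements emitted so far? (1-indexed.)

[i=1,j=1] 6>1 → j++
[i=1,j=2] 6<11 → i++
[i=2,j=2] 15>11 → j++

i=2, j=3, emitted=[]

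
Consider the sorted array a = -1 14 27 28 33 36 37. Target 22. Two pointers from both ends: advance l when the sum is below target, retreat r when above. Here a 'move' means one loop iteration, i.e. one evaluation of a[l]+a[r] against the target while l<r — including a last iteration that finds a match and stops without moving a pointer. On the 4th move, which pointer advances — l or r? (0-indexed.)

r

[0,6] -1+37=36 >22 → r--
[0,5] -1+36=35 >22 → r--
[0,4] -1+33=32 >22 → r--
[0,3] -1+28=27 >22 → r--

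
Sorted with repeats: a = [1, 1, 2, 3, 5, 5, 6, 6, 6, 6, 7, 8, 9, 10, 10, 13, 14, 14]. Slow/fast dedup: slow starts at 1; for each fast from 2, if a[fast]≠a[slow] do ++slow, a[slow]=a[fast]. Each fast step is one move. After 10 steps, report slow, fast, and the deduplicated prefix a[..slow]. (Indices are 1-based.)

(s=1,f=2) a[fast]=1=a[slow] dup → fast++
(s=1,f=3) a[fast]=2≠a[slow]=1 write a[2]=2 → slow++,fast++
(s=2,f=4) a[fast]=3≠a[slow]=2 write a[3]=3 → slow++,fast++
(s=3,f=5) a[fast]=5≠a[slow]=3 write a[4]=5 → slow++,fast++
(s=4,f=6) a[fast]=5=a[slow] dup → fast++
(s=4,f=7) a[fast]=6≠a[slow]=5 write a[5]=6 → slow++,fast++
(s=5,f=8) a[fast]=6=a[slow] dup → fast++
(s=5,f=9) a[fast]=6=a[slow] dup → fast++
(s=5,f=10) a[fast]=6=a[slow] dup → fast++
(s=5,f=11) a[fast]=7≠a[slow]=6 write a[6]=7 → slow++,fast++

slow=6, fast=12, prefix=[1, 2, 3, 5, 6, 7]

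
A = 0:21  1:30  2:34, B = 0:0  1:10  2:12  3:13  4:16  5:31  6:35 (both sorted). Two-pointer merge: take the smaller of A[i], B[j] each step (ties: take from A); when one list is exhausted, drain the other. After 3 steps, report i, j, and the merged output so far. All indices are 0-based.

i=0 j=0: A[i]=21>B[j]=0 take 0, j++
i=0 j=1: A[i]=21>B[j]=10 take 10, j++
i=0 j=2: A[i]=21>B[j]=12 take 12, j++

i=0, j=3, merged so far=[0, 10, 12]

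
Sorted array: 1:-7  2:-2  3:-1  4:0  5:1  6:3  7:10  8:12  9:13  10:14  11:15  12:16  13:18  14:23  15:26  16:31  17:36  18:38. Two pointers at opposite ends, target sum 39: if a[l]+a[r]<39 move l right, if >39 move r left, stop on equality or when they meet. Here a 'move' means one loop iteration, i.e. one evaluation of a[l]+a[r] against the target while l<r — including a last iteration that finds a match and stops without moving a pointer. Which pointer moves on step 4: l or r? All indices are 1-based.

[1,18] -7+38=31 <39 → l++
[2,18] -2+38=36 <39 → l++
[3,18] -1+38=37 <39 → l++
[4,18] 0+38=38 <39 → l++

l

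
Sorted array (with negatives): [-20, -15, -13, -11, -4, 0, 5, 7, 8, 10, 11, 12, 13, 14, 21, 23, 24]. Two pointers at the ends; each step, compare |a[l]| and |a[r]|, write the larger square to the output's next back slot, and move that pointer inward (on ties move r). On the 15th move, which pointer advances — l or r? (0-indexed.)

r

[0,16] |-20|<=|24| out[16]=576 → r--
[0,15] |-20|<=|23| out[15]=529 → r--
[0,14] |-20|<=|21| out[14]=441 → r--
[0,13] |-20|>|14| out[13]=400 → l++
[1,13] |-15|>|14| out[12]=225 → l++
[2,13] |-13|<=|14| out[11]=196 → r--
[2,12] |-13|<=|13| out[10]=169 → r--
[2,11] |-13|>|12| out[9]=169 → l++
[3,11] |-11|<=|12| out[8]=144 → r--
[3,10] |-11|<=|11| out[7]=121 → r--
[3,9] |-11|>|10| out[6]=121 → l++
[4,9] |-4|<=|10| out[5]=100 → r--
[4,8] |-4|<=|8| out[4]=64 → r--
[4,7] |-4|<=|7| out[3]=49 → r--
[4,6] |-4|<=|5| out[2]=25 → r--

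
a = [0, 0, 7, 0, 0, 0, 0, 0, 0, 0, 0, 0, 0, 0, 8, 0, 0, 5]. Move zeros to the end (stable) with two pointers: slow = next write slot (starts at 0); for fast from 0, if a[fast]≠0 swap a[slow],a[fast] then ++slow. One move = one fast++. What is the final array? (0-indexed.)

[7, 8, 5, 0, 0, 0, 0, 0, 0, 0, 0, 0, 0, 0, 0, 0, 0, 0]

(s=0,f=0) a[fast]=0 → fast++
(s=0,f=1) a[fast]=0 → fast++
(s=0,f=2) a[fast]=7≠0 swap→a[0]=7 → slow++,fast++
(s=1,f=3) a[fast]=0 → fast++
(s=1,f=4) a[fast]=0 → fast++
(s=1,f=5) a[fast]=0 → fast++
(s=1,f=6) a[fast]=0 → fast++
(s=1,f=7) a[fast]=0 → fast++
(s=1,f=8) a[fast]=0 → fast++
(s=1,f=9) a[fast]=0 → fast++
(s=1,f=10) a[fast]=0 → fast++
(s=1,f=11) a[fast]=0 → fast++
(s=1,f=12) a[fast]=0 → fast++
(s=1,f=13) a[fast]=0 → fast++
(s=1,f=14) a[fast]=8≠0 swap→a[1]=8 → slow++,fast++
(s=2,f=15) a[fast]=0 → fast++
(s=2,f=16) a[fast]=0 → fast++
(s=2,f=17) a[fast]=5≠0 swap→a[2]=5 → slow++,fast++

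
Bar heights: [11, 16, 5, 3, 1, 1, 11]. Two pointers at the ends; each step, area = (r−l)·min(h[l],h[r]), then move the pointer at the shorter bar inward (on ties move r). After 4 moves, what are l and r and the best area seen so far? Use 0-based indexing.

l=0 r=6: min(11,11)*6=66 best=66 *, r--
l=0 r=5: min(11,1)*5=5 best=66, r--
l=0 r=4: min(11,1)*4=4 best=66, r--
l=0 r=3: min(11,3)*3=9 best=66, r--

l=0, r=2, best area=66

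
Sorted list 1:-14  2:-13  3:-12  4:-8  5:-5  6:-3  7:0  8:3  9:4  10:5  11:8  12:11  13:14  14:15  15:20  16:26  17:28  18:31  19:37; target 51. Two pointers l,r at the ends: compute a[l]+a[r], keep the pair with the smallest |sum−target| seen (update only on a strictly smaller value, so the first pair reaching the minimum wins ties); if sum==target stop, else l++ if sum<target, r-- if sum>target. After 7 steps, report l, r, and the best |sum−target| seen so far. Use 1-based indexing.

l=8, r=19, best |Δ|=14

l=1 r=19: -14+37=23 d=28 *, l++
l=2 r=19: -13+37=24 d=27 *, l++
l=3 r=19: -12+37=25 d=26 *, l++
l=4 r=19: -8+37=29 d=22 *, l++
l=5 r=19: -5+37=32 d=19 *, l++
l=6 r=19: -3+37=34 d=17 *, l++
l=7 r=19: 0+37=37 d=14 *, l++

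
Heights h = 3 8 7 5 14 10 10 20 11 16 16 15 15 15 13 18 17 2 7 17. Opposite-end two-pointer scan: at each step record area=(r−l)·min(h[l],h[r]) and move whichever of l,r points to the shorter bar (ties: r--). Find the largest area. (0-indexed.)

[0,19] min(3,17)*19=57 best=57 * → l++
[1,19] min(8,17)*18=144 best=144 * → l++
[2,19] min(7,17)*17=119 best=144 → l++
[3,19] min(5,17)*16=80 best=144 → l++
[4,19] min(14,17)*15=210 best=210 * → l++
[5,19] min(10,17)*14=140 best=210 → l++
[6,19] min(10,17)*13=130 best=210 → l++
[7,19] min(20,17)*12=204 best=210 → r--
[7,18] min(20,7)*11=77 best=210 → r--
[7,17] min(20,2)*10=20 best=210 → r--
[7,16] min(20,17)*9=153 best=210 → r--
[7,15] min(20,18)*8=144 best=210 → r--
[7,14] min(20,13)*7=91 best=210 → r--
[7,13] min(20,15)*6=90 best=210 → r--
[7,12] min(20,15)*5=75 best=210 → r--
[7,11] min(20,15)*4=60 best=210 → r--
[7,10] min(20,16)*3=48 best=210 → r--
[7,9] min(20,16)*2=32 best=210 → r--
[7,8] min(20,11)*1=11 best=210 → r--

max area = 210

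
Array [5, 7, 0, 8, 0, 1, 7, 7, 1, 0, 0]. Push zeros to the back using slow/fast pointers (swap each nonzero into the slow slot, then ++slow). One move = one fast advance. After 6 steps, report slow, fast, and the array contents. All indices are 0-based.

(s=0,f=0) a[fast]=5≠0 swap→a[0]=5 → slow++,fast++
(s=1,f=1) a[fast]=7≠0 swap→a[1]=7 → slow++,fast++
(s=2,f=2) a[fast]=0 → fast++
(s=2,f=3) a[fast]=8≠0 swap→a[2]=8 → slow++,fast++
(s=3,f=4) a[fast]=0 → fast++
(s=3,f=5) a[fast]=1≠0 swap→a[3]=1 → slow++,fast++

slow=4, fast=6, a=[5, 7, 8, 1, 0, 0, 7, 7, 1, 0, 0]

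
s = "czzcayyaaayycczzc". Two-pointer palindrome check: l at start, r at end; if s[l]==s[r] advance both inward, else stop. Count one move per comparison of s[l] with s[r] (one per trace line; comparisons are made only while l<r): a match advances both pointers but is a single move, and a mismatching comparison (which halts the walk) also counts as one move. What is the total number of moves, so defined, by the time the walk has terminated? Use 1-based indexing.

[1,17] 'c'=='c' → l++,r--
[2,16] 'z'=='z' → l++,r--
[3,15] 'z'=='z' → l++,r--
[4,14] 'c'=='c' → l++,r--
[5,13] 'a'!='c' → stop

5 moves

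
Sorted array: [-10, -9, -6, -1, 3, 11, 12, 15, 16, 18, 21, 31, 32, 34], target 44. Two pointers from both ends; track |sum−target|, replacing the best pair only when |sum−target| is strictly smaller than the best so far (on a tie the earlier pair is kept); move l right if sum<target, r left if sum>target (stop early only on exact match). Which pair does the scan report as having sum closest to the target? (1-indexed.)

l=1 r=14: -10+34=24 d=20 *, l++
l=2 r=14: -9+34=25 d=19 *, l++
l=3 r=14: -6+34=28 d=16 *, l++
l=4 r=14: -1+34=33 d=11 *, l++
l=5 r=14: 3+34=37 d=7 *, l++
l=6 r=14: 11+34=45 d=1 *, r--
l=6 r=13: 11+32=43 d=1, l++
l=7 r=13: 12+32=44 d=0 *, stop

pair (12, 32) with sum 44 (|Δ|=0)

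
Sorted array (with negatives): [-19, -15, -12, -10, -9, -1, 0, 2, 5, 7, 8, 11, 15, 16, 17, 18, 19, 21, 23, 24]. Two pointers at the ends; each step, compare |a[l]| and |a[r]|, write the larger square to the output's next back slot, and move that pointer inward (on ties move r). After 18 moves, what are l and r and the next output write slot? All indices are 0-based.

[0,19] |-19|<=|24| out[19]=576 → r--
[0,18] |-19|<=|23| out[18]=529 → r--
[0,17] |-19|<=|21| out[17]=441 → r--
[0,16] |-19|<=|19| out[16]=361 → r--
[0,15] |-19|>|18| out[15]=361 → l++
[1,15] |-15|<=|18| out[14]=324 → r--
[1,14] |-15|<=|17| out[13]=289 → r--
[1,13] |-15|<=|16| out[12]=256 → r--
[1,12] |-15|<=|15| out[11]=225 → r--
[1,11] |-15|>|11| out[10]=225 → l++
[2,11] |-12|>|11| out[9]=144 → l++
[3,11] |-10|<=|11| out[8]=121 → r--
[3,10] |-10|>|8| out[7]=100 → l++
[4,10] |-9|>|8| out[6]=81 → l++
[5,10] |-1|<=|8| out[5]=64 → r--
[5,9] |-1|<=|7| out[4]=49 → r--
[5,8] |-1|<=|5| out[3]=25 → r--
[5,7] |-1|<=|2| out[2]=4 → r--

l=5, r=6, next write slot=1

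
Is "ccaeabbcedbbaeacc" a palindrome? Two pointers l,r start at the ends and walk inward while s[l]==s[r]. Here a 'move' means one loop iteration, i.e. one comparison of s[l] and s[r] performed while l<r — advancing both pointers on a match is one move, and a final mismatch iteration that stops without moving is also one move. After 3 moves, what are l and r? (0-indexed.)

[0,16] 'c'=='c' → l++,r--
[1,15] 'c'=='c' → l++,r--
[2,14] 'a'=='a' → l++,r--

l=3, r=13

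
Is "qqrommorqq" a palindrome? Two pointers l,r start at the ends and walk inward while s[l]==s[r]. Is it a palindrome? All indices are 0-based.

[0,9] 'q'=='q' → l++,r--
[1,8] 'q'=='q' → l++,r--
[2,7] 'r'=='r' → l++,r--
[3,6] 'o'=='o' → l++,r--
[4,5] 'm'=='m' → l++,r--

palindrome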